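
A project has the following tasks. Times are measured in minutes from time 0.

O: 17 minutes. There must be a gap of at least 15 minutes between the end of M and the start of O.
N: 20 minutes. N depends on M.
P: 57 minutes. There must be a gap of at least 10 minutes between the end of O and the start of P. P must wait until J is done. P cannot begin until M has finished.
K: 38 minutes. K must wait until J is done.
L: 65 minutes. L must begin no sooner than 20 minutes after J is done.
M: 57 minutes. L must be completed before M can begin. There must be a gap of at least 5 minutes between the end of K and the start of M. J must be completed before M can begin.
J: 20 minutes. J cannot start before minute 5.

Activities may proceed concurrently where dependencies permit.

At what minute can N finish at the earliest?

187

J cannot begin until its own release at minute 5. It runs from minute 5 to 5 + 20 = minute 25.
After J (finishes minute 25, plus 20-minute gap → minute 45), L can start at minute 45 and finishes at minute 110.
K cannot begin until J (finishes minute 25). It runs from minute 25 to 25 + 38 = minute 63.
M has to wait for L (finishes minute 110); K (finishes minute 63, plus 5-minute gap → minute 68); J (finishes minute 25). The latest of these is minute 110, so M runs minute 110 to 110 + 57 = minute 167.
After M (finishes minute 167), N can start at minute 167 and finishes at minute 187.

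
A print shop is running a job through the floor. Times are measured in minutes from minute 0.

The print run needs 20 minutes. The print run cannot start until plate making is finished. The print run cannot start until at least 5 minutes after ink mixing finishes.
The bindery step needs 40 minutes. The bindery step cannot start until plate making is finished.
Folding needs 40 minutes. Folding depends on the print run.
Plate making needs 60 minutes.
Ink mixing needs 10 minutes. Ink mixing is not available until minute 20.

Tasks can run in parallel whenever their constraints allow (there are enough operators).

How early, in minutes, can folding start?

Ink mixing cannot begin until its own release at minute 20. It runs from minute 20 to 20 + 10 = minute 30.
Plate making has no prerequisites, so it starts at minute 0 and finishes at minute 60.
For the print run: plate making (finishes minute 60); ink mixing (finishes minute 30, plus 5-minute gap → minute 35). Taking the maximum gives a start of minute 60, and it finishes at 60 + 20 = minute 80.
Folding waits on the print run (finishes minute 80), so the earliest it can start is minute 80.

80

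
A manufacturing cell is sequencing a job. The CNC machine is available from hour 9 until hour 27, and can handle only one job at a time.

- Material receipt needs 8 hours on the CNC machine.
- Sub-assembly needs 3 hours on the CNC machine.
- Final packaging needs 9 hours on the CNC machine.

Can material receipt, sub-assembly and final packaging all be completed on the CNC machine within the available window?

No

The CNC machine window is 27 − 9 = 18 hours.
Running back to back, the jobs need 8 + 3 + 9 = 20 hours on the CNC machine.
Since 20 > 18, they cannot all fit.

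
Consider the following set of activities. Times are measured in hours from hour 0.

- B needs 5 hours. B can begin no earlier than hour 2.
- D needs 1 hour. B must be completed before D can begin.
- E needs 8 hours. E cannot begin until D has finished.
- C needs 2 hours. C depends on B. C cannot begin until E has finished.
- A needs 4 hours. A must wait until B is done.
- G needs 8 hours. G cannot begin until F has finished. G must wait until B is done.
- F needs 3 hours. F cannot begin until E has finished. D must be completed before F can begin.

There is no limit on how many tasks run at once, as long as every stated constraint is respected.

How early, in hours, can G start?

19

After its own release at hour 2, B can start at hour 2 and finishes at hour 7.
D cannot begin until B (finishes hour 7). It runs from hour 7 to 7 + 1 = hour 8.
E waits on D (finishes hour 8), so it starts at hour 8 and finishes at 8 + 8 = hour 16.
F has to wait for E (finishes hour 16); D (finishes hour 8). The latest of these is hour 16, so F runs hour 16 to 16 + 3 = hour 19.
G waits on F (finishes hour 19); B (finishes hour 7). The latest of these is hour 19, which is the earliest G can start.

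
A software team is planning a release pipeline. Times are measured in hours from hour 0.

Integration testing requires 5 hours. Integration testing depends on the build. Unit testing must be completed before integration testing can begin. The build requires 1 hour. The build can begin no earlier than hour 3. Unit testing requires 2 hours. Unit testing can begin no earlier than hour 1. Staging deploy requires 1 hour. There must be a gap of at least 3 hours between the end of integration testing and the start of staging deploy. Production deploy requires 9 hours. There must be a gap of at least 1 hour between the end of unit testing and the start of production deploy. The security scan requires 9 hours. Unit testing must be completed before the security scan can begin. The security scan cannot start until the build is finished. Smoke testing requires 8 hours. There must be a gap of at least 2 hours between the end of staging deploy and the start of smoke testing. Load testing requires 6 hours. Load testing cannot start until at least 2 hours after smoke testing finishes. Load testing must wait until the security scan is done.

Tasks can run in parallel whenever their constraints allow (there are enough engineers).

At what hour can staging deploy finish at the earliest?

Unit testing waits on its own release at hour 1, so it starts at hour 1 and finishes at 1 + 2 = hour 3.
After its own release at hour 3, the build can start at hour 3 and finishes at hour 4.
For integration testing: the build (finishes hour 4); unit testing (finishes hour 3). Taking the maximum gives a start of hour 4, and it finishes at 4 + 5 = hour 9.
Staging deploy waits on integration testing (finishes hour 9, plus 3-hour gap → hour 12), so it starts at hour 12 and finishes at 12 + 1 = hour 13.

13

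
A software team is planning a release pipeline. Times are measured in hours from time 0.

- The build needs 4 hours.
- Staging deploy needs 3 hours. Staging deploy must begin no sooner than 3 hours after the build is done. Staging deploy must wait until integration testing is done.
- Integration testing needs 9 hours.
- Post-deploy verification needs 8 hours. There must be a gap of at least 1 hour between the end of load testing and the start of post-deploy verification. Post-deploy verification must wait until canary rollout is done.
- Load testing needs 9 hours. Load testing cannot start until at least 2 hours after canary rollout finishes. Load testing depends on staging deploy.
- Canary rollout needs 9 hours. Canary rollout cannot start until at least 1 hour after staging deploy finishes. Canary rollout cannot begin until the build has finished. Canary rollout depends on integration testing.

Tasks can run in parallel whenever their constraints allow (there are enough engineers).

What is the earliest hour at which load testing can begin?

24

Integration testing has no prerequisites, so it starts at hour 0 and finishes at hour 9.
The build can start immediately at hour 0; it finishes at hour 4.
Staging deploy cannot start until the build (finishes hour 4, plus 3-hour gap → hour 7); integration testing (finishes hour 9). The controlling bound is hour 9, so staging deploy finishes at 9 + 3 = hour 12.
For canary rollout: staging deploy (finishes hour 12, plus 1-hour gap → hour 13); the build (finishes hour 4); integration testing (finishes hour 9). Taking the maximum gives a start of hour 13, and it finishes at 13 + 9 = hour 22.
Load testing waits on canary rollout (finishes hour 22, plus 2-hour gap → hour 24); staging deploy (finishes hour 12). The latest of these is hour 24, which is the earliest load testing can start.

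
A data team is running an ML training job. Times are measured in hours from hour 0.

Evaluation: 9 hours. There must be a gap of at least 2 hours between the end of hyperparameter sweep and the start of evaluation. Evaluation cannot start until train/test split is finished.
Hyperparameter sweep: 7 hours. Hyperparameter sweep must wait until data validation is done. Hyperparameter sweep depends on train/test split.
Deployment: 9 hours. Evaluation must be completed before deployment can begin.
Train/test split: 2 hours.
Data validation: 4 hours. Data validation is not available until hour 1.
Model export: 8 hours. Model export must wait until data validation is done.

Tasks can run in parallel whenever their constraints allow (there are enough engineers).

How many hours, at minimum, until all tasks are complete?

Train/test split has no prerequisites, so it starts at hour 0 and finishes at hour 2.
Data validation cannot begin until its own release at hour 1. It runs from hour 1 to 1 + 4 = hour 5.
Model export waits on data validation (finishes hour 5), so it starts at hour 5 and finishes at 5 + 8 = hour 13.
For hyperparameter sweep: data validation (finishes hour 5); train/test split (finishes hour 2). Taking the maximum gives a start of hour 5, and it finishes at 5 + 7 = hour 12.
Evaluation has to wait for hyperparameter sweep (finishes hour 12, plus 2-hour gap → hour 14); train/test split (finishes hour 2). The latest of these is hour 14, so evaluation runs hour 14 to 14 + 9 = hour 23.
After evaluation (finishes hour 23), deployment can start at hour 23 and finishes at hour 32.
All tasks are finished once the last one completes. Finish times: Data validation at 5, Train/test split at 2, Hyperparameter sweep at 12, Evaluation at 23, Model export at 13, Deployment at 32. The latest is hour 32.

32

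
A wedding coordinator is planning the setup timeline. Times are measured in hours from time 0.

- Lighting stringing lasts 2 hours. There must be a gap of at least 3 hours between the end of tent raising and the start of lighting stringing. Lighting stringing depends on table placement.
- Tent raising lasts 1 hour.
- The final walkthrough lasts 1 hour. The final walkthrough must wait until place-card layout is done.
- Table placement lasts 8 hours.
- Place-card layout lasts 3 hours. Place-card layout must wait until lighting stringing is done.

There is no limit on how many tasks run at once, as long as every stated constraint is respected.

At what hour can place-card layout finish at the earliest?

13

Table placement can start immediately at hour 0; it finishes at hour 8.
Tent raising can start immediately at hour 0; it finishes at hour 1.
Lighting stringing needs all of tent raising (finishes hour 1, plus 3-hour gap → hour 4); table placement (finishes hour 8). That puts its earliest start at hour 8; it finishes at 8 + 2 = hour 10.
After lighting stringing (finishes hour 10), place-card layout can start at hour 10 and finishes at hour 13.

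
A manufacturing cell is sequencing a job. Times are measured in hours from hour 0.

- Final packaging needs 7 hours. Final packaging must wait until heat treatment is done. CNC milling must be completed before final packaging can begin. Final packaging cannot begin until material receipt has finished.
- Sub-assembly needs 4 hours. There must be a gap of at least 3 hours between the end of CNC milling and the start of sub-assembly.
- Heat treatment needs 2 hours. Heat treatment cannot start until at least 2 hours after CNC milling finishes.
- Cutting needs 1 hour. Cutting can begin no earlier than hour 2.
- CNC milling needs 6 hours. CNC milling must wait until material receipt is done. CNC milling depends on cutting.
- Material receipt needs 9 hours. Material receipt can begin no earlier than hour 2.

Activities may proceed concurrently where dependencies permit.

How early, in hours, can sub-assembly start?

20

Cutting waits on its own release at hour 2, so it starts at hour 2 and finishes at 2 + 1 = hour 3.
After its own release at hour 2, material receipt can start at hour 2 and finishes at hour 11.
CNC milling has to wait for material receipt (finishes hour 11); cutting (finishes hour 3). The latest of these is hour 11, so CNC milling runs hour 11 to 11 + 6 = hour 17.
Sub-assembly waits on CNC milling (finishes hour 17, plus 3-hour gap → hour 20), so the earliest it can start is hour 20.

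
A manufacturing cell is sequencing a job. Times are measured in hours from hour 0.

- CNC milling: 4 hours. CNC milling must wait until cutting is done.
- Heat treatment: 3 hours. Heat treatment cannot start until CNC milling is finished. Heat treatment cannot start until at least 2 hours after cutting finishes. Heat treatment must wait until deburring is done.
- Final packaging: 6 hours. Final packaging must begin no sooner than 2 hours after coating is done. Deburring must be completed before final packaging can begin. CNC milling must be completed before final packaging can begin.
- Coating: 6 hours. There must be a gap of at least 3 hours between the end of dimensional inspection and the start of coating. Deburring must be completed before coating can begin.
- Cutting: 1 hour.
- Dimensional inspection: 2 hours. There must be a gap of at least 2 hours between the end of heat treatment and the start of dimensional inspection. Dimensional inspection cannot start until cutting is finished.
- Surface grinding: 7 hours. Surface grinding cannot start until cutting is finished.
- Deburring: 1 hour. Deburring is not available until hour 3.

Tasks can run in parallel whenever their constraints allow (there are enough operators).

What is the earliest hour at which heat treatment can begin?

Deburring waits on its own release at hour 3, so it starts at hour 3 and finishes at 3 + 1 = hour 4.
Nothing blocks cutting, so it runs from hour 0 to hour 1.
CNC milling cannot begin until cutting (finishes hour 1). It runs from hour 1 to 1 + 4 = hour 5.
Heat treatment waits on CNC milling (finishes hour 5); cutting (finishes hour 1, plus 2-hour gap → hour 3); deburring (finishes hour 4). The latest of these is hour 5, which is the earliest heat treatment can start.

5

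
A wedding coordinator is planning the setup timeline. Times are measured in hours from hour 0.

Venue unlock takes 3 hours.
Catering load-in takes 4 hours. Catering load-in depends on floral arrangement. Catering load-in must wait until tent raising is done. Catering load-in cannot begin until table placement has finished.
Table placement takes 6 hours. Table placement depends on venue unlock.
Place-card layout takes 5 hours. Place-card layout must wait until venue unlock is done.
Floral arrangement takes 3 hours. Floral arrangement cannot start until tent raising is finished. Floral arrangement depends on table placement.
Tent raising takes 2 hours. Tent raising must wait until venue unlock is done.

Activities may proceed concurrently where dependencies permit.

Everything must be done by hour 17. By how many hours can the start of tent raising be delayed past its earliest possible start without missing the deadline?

Venue unlock has no prerequisites, so it starts at hour 0 and finishes at hour 3.
Tent raising cannot begin until venue unlock (finishes hour 3). It runs from hour 3 to 3 + 2 = hour 5.

Working backward from the deadline:
Nothing follows catering load-in; the deadline of hour 17 is its only limit. It must start by 17 − 4 = hour 13.
Since catering load-in (must start by hour 13) depends on it, floral arrangement must finish by hour 13. Backing off its 3-hour duration gives a latest start of hour 10.
For tent raising: floral arrangement (must start by hour 10); catering load-in (must start by hour 13). The most restrictive is hour 10; with a 2-hour duration, tent raising must start by hour 8.
So tent raising can start as early as hour 3 and as late as hour 8, giving 8 − 3 = 5 hours of slack.

5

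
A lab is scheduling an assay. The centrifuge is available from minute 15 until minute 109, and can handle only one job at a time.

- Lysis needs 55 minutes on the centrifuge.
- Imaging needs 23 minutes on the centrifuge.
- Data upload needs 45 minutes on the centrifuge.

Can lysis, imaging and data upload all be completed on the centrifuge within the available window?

No

The centrifuge window is 109 − 15 = 94 minutes.
Running back to back, the jobs need 55 + 23 + 45 = 123 minutes on the centrifuge.
Since 123 > 94, they cannot all fit.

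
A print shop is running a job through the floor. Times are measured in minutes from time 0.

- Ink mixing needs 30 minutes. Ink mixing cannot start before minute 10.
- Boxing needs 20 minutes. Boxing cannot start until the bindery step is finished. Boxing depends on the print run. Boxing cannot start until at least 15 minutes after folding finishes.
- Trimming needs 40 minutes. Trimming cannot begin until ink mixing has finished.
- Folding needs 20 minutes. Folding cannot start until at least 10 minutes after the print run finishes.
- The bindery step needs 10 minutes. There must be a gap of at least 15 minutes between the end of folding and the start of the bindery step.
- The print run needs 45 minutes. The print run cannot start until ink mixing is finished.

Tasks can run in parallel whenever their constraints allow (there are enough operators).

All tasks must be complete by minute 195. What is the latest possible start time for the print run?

Boxing has no dependents, so it just needs to finish by minute 195. Starting by 195 − 20 = minute 175 achieves that.
Since boxing (must start by minute 175) depends on it, the bindery step must finish by minute 175. Backing off its 10-minute duration gives a latest start of minute 165.
Folding feeds the bindery step (must start by minute 165, minus 15-minute gap → minute 150); boxing (must start by minute 175, minus 15-minute gap → minute 160). Taking the minimum, folding must finish by minute 150 and start by 150 − 20 = minute 130.
The print run must finish in time for folding (must start by minute 130, minus 10-minute gap → minute 120); boxing (must start by minute 175). The tightest is minute 120, so the print run must start by 120 − 45 = minute 75.

75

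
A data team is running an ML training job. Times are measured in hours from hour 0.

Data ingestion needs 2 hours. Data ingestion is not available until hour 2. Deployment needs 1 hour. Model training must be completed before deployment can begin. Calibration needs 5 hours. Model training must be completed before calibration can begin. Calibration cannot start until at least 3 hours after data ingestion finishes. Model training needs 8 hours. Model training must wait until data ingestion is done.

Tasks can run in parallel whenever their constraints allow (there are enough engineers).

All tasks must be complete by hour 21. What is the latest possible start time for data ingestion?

Calibration has no dependents, so it just needs to finish by hour 21. Starting by 21 − 5 = hour 16 achieves that.
Deployment must finish by hour 21; it takes 1 hour, so it must start by 21 − 1 = hour 20.
Model training must finish in time for calibration (must start by hour 16); deployment (must start by hour 20). The tightest is hour 16, so model training must start by 16 − 8 = hour 8.
For data ingestion: model training (must start by hour 8); calibration (must start by hour 16, minus 3-hour gap → hour 13). The most restrictive is hour 8; with a 2-hour duration, data ingestion must start by hour 6.

6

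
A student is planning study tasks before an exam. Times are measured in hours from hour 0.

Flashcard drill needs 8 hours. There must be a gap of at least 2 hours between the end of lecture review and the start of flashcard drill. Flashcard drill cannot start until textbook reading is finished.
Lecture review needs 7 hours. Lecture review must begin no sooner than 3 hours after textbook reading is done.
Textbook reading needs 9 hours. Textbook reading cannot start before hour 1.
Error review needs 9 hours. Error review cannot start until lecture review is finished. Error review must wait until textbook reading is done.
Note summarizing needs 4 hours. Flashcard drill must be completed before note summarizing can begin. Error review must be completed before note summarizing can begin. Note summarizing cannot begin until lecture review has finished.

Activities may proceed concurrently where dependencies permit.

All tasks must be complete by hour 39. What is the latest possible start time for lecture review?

18

Note summarizing must finish by hour 39; it takes 4 hours, so it must start by 39 − 4 = hour 35.
Flashcard drill has to be done before note summarizing (must start by hour 35). That means finishing by hour 35, i.e. starting by 35 − 8 = hour 27.
Error review has to be done before note summarizing (must start by hour 35). That means finishing by hour 35, i.e. starting by 35 − 9 = hour 26.
Lecture review has several dependents: flashcard drill (must start by hour 27, minus 2-hour gap → hour 25); error review (must start by hour 26); note summarizing (must start by hour 35). The earliest of those limits is hour 25, so lecture review must start by 25 − 7 = hour 18.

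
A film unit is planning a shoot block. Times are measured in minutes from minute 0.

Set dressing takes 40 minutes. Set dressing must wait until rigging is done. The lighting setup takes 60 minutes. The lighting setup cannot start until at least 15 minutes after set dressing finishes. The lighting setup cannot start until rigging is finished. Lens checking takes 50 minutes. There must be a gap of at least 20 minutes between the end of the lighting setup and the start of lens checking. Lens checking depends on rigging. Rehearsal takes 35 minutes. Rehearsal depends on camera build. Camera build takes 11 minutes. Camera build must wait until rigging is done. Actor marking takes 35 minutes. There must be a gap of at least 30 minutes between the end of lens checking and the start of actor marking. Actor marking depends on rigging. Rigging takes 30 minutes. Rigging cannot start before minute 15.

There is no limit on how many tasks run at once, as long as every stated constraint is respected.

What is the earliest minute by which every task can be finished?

Rigging waits on its own release at minute 15, so it starts at minute 15 and finishes at 15 + 30 = minute 45.
After rigging (finishes minute 45), camera build can start at minute 45 and finishes at minute 56.
Rehearsal waits on camera build (finishes minute 56), so it starts at minute 56 and finishes at 56 + 35 = minute 91.
Set dressing cannot begin until rigging (finishes minute 45). It runs from minute 45 to 45 + 40 = minute 85.
The lighting setup needs all of set dressing (finishes minute 85, plus 15-minute gap → minute 100); rigging (finishes minute 45). That puts its earliest start at minute 100; it finishes at 100 + 60 = minute 160.
Lens checking cannot start until the lighting setup (finishes minute 160, plus 20-minute gap → minute 180); rigging (finishes minute 45). The controlling bound is minute 180, so lens checking finishes at 180 + 50 = minute 230.
Actor marking has to wait for lens checking (finishes minute 230, plus 30-minute gap → minute 260); rigging (finishes minute 45). The latest of these is minute 260, so actor marking runs minute 260 to 260 + 35 = minute 295.
All tasks are finished once the last one completes. Finish times: Rigging at 45, Set dressing at 85, The lighting setup at 160, Camera build at 56, Lens checking at 230, Actor marking at 295, Rehearsal at 91. The latest is minute 295.

295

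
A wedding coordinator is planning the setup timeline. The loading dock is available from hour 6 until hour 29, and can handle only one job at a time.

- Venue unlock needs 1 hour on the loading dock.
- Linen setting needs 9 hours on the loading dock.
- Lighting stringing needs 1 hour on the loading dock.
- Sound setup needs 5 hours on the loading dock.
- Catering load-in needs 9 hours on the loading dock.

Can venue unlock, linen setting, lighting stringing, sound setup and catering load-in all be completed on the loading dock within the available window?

The loading dock window is 29 − 6 = 23 hours.
Running back to back, the jobs need 1 + 9 + 1 + 5 + 9 = 25 hours on the loading dock.
Since 25 > 23, they cannot all fit.

No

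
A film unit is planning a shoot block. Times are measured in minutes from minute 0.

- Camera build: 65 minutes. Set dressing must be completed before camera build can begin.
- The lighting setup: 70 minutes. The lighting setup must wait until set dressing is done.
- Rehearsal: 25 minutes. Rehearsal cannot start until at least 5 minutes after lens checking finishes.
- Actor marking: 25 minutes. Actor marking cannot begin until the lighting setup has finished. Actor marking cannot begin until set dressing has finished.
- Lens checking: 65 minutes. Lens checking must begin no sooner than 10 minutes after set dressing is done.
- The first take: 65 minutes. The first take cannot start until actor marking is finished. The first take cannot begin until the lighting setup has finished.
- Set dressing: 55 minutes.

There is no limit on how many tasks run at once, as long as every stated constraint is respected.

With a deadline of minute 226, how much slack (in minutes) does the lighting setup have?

11

Nothing blocks set dressing, so it runs from minute 0 to minute 55.
The lighting setup waits on set dressing (finishes minute 55), so it starts at minute 55 and finishes at 55 + 70 = minute 125.

Working backward from the deadline:
Nothing follows the first take; the deadline of minute 226 is its only limit. It must start by 226 − 65 = minute 161.
Actor marking feeds into the first take (must start by minute 161); so actor marking must finish by minute 161 and therefore start by minute 136.
The lighting setup must finish in time for actor marking (must start by minute 136); the first take (must start by minute 161). The tightest is minute 136, so the lighting setup must start by 136 − 70 = minute 66.
So the lighting setup can start as early as minute 55 and as late as minute 66, giving 66 − 55 = 11 minutes of slack.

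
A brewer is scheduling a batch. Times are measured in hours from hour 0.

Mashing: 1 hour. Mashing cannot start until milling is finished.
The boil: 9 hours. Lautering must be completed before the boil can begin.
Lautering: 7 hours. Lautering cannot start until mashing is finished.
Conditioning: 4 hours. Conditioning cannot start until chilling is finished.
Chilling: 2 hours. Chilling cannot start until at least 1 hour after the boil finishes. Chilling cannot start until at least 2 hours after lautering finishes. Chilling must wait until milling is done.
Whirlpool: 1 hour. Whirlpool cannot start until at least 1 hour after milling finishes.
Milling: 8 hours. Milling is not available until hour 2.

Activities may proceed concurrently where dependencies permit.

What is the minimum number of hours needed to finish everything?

Milling cannot begin until its own release at hour 2. It runs from hour 2 to 2 + 8 = hour 10.
After milling (finishes hour 10, plus 1-hour gap → hour 11), whirlpool can start at hour 11 and finishes at hour 12.
After milling (finishes hour 10), mashing can start at hour 10 and finishes at hour 11.
Lautering waits on mashing (finishes hour 11), so it starts at hour 11 and finishes at 11 + 7 = hour 18.
The boil waits on lautering (finishes hour 18), so it starts at hour 18 and finishes at 18 + 9 = hour 27.
Chilling needs all of the boil (finishes hour 27, plus 1-hour gap → hour 28); lautering (finishes hour 18, plus 2-hour gap → hour 20); milling (finishes hour 10). That puts its earliest start at hour 28; it finishes at 28 + 2 = hour 30.
Conditioning waits on chilling (finishes hour 30), so it starts at hour 30 and finishes at 30 + 4 = hour 34.
All tasks are finished once the last one completes. Finish times: Milling at 10, Mashing at 11, Lautering at 18, The boil at 27, Whirlpool at 12, Chilling at 30, Conditioning at 34. The latest is hour 34.

34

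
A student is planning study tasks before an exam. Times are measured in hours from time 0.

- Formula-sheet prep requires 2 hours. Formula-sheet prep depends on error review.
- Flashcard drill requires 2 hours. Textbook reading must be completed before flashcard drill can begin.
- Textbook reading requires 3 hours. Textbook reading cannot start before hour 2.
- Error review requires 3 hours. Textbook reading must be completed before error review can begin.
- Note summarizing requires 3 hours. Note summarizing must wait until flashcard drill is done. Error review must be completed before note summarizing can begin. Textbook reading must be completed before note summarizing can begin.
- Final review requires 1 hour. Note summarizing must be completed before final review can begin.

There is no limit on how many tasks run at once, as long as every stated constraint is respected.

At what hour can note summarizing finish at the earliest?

Textbook reading waits on its own release at hour 2, so it starts at hour 2 and finishes at 2 + 3 = hour 5.
Error review cannot begin until textbook reading (finishes hour 5). It runs from hour 5 to 5 + 3 = hour 8.
After textbook reading (finishes hour 5), flashcard drill can start at hour 5 and finishes at hour 7.
Note summarizing cannot start until flashcard drill (finishes hour 7); error review (finishes hour 8); textbook reading (finishes hour 5). The controlling bound is hour 8, so note summarizing finishes at 8 + 3 = hour 11.

11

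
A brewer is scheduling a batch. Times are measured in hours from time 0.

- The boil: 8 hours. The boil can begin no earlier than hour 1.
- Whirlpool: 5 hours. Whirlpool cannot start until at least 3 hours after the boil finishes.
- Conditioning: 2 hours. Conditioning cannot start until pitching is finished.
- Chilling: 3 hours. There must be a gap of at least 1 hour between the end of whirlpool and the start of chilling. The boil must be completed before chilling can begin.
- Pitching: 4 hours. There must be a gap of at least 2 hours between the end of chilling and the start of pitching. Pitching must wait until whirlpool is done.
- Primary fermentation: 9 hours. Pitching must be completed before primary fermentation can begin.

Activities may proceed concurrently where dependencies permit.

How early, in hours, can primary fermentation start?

27

The boil waits on its own release at hour 1, so it starts at hour 1 and finishes at 1 + 8 = hour 9.
Whirlpool waits on the boil (finishes hour 9, plus 3-hour gap → hour 12), so it starts at hour 12 and finishes at 12 + 5 = hour 17.
For chilling: whirlpool (finishes hour 17, plus 1-hour gap → hour 18); the boil (finishes hour 9). Taking the maximum gives a start of hour 18, and it finishes at 18 + 3 = hour 21.
Pitching cannot start until chilling (finishes hour 21, plus 2-hour gap → hour 23); whirlpool (finishes hour 17). The controlling bound is hour 23, so pitching finishes at 23 + 4 = hour 27.
Primary fermentation waits on pitching (finishes hour 27), so the earliest it can start is hour 27.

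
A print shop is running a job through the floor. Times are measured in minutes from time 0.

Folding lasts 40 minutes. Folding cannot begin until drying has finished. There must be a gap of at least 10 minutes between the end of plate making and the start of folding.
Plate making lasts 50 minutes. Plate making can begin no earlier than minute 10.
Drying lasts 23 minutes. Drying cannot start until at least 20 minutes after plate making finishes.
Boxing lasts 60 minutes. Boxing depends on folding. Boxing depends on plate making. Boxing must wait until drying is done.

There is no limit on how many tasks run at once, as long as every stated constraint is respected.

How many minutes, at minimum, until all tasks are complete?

Plate making waits on its own release at minute 10, so it starts at minute 10 and finishes at 10 + 50 = minute 60.
Drying cannot begin until plate making (finishes minute 60, plus 20-minute gap → minute 80). It runs from minute 80 to 80 + 23 = minute 103.
Folding cannot start until drying (finishes minute 103); plate making (finishes minute 60, plus 10-minute gap → minute 70). The controlling bound is minute 103, so folding finishes at 103 + 40 = minute 143.
Boxing needs all of folding (finishes minute 143); plate making (finishes minute 60); drying (finishes minute 103). That puts its earliest start at minute 143; it finishes at 143 + 60 = minute 203.
All tasks are finished once the last one completes. Finish times: Plate making at 60, Drying at 103, Folding at 143, Boxing at 203. The latest is minute 203.

203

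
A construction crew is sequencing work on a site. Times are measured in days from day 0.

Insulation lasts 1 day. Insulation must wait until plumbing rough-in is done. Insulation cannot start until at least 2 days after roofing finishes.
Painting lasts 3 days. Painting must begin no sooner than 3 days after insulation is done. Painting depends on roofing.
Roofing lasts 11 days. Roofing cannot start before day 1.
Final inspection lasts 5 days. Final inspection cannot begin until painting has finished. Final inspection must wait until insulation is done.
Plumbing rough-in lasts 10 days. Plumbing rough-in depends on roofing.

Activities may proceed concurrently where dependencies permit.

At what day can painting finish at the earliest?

29

After its own release at day 1, roofing can start at day 1 and finishes at day 12.
Plumbing rough-in waits on roofing (finishes day 12), so it starts at day 12 and finishes at 12 + 10 = day 22.
Insulation has to wait for plumbing rough-in (finishes day 22); roofing (finishes day 12, plus 2-day gap → day 14). The latest of these is day 22, so insulation runs day 22 to 22 + 1 = day 23.
Painting cannot start until insulation (finishes day 23, plus 3-day gap → day 26); roofing (finishes day 12). The controlling bound is day 26, so painting finishes at 26 + 3 = day 29.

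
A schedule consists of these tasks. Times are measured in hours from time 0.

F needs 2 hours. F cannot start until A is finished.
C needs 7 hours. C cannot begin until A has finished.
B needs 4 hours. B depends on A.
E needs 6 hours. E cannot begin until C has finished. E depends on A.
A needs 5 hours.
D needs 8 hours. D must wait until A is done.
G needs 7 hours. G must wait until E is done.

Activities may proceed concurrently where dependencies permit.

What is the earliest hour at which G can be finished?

A has no prerequisites, so it starts at hour 0 and finishes at hour 5.
C cannot begin until A (finishes hour 5). It runs from hour 5 to 5 + 7 = hour 12.
E has to wait for C (finishes hour 12); A (finishes hour 5). The latest of these is hour 12, so E runs hour 12 to 12 + 6 = hour 18.
G cannot begin until E (finishes hour 18). It runs from hour 18 to 18 + 7 = hour 25.

25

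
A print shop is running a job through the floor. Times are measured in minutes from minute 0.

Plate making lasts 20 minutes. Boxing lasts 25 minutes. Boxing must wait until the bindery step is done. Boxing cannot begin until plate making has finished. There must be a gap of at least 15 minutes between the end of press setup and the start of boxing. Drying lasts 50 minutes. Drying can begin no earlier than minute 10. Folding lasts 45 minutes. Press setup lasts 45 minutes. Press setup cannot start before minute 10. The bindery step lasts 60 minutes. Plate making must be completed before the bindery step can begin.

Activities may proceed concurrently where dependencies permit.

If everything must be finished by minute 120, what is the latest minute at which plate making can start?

Nothing follows boxing; the deadline of minute 120 is its only limit. It must start by 120 − 25 = minute 95.
The bindery step feeds into boxing (must start by minute 95); so the bindery step must finish by minute 95 and therefore start by minute 35.
Plate making must finish in time for the bindery step (must start by minute 35); boxing (must start by minute 95). The tightest is minute 35, so plate making must start by 35 − 20 = minute 15.

15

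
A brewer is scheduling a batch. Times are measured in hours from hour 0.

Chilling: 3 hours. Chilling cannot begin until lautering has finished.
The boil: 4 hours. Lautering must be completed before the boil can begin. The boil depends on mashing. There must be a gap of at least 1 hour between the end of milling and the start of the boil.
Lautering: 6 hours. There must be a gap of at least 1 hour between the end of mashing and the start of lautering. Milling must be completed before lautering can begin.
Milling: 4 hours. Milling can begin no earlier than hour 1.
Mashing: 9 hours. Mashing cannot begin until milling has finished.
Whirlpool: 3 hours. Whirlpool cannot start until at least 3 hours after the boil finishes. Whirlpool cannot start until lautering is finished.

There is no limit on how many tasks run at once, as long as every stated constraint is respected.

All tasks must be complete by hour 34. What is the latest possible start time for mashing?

8

Whirlpool must finish by hour 34; it takes 3 hours, so it must start by 34 − 3 = hour 31.
Since whirlpool (must start by hour 31, minus 3-hour gap → hour 28) depends on it, the boil must finish by hour 28. Backing off its 4-hour duration gives a latest start of hour 24.
To finish by hour 34, chilling (duration 3) must start no later than hour 31.
Lautering must finish in time for the boil (must start by hour 24); whirlpool (must start by hour 31); chilling (must start by hour 31). The tightest is hour 24, so lautering must start by 24 − 6 = hour 18.
Mashing must finish in time for lautering (must start by hour 18, minus 1-hour gap → hour 17); the boil (must start by hour 24). The tightest is hour 17, so mashing must start by 17 − 9 = hour 8.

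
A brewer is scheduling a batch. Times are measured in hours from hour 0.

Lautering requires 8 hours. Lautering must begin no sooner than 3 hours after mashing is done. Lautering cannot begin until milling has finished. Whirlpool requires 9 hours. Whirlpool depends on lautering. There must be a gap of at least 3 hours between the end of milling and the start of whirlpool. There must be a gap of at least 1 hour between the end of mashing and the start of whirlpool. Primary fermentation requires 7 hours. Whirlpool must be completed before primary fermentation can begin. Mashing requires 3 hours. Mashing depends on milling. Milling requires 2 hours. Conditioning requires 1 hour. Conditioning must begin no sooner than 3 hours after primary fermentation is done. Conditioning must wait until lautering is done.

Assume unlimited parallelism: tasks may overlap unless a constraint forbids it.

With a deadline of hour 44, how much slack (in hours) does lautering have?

Milling can start immediately at hour 0; it finishes at hour 2.
Mashing cannot begin until milling (finishes hour 2). It runs from hour 2 to 2 + 3 = hour 5.
Lautering needs all of mashing (finishes hour 5, plus 3-hour gap → hour 8); milling (finishes hour 2). That puts its earliest start at hour 8; it finishes at 8 + 8 = hour 16.

Working backward from the deadline:
Nothing follows conditioning; the deadline of hour 44 is its only limit. It must start by 44 − 1 = hour 43.
Since conditioning (must start by hour 43, minus 3-hour gap → hour 40) depends on it, primary fermentation must finish by hour 40. Backing off its 7-hour duration gives a latest start of hour 33.
Whirlpool feeds into primary fermentation (must start by hour 33); so whirlpool must finish by hour 33 and therefore start by hour 24.
Lautering feeds whirlpool (must start by hour 24); conditioning (must start by hour 43). Taking the minimum, lautering must finish by hour 24 and start by 24 − 8 = hour 16.
So lautering can start as early as hour 8 and as late as hour 16, giving 16 − 8 = 8 hours of slack.

8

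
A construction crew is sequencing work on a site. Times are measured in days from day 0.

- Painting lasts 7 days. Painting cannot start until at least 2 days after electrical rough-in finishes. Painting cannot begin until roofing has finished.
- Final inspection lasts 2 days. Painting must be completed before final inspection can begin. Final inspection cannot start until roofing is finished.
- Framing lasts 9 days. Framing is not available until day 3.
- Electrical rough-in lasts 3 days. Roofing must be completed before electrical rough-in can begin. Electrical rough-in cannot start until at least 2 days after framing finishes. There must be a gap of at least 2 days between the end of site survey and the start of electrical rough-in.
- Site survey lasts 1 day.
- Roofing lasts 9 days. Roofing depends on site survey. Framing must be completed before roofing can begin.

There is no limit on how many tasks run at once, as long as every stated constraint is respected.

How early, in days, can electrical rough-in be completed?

24

Framing cannot begin until its own release at day 3. It runs from day 3 to 3 + 9 = day 12.
Site survey can start immediately at day 0; it finishes at day 1.
Roofing has to wait for site survey (finishes day 1); framing (finishes day 12). The latest of these is day 12, so roofing runs day 12 to 12 + 9 = day 21.
Electrical rough-in cannot start until roofing (finishes day 21); framing (finishes day 12, plus 2-day gap → day 14); site survey (finishes day 1, plus 2-day gap → day 3). The controlling bound is day 21, so electrical rough-in finishes at 21 + 3 = day 24.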